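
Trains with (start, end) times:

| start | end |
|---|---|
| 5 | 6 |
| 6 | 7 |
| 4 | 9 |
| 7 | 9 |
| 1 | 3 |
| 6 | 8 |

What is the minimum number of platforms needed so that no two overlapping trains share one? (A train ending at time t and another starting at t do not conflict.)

starts: [1, 4, 5, 6, 6, 7]
ends:   [3, 6, 7, 8, 9, 9]
s1→1 e3→0 s4→1 s5→2 e6→1 s6→2 s6→3  — peak 3.

3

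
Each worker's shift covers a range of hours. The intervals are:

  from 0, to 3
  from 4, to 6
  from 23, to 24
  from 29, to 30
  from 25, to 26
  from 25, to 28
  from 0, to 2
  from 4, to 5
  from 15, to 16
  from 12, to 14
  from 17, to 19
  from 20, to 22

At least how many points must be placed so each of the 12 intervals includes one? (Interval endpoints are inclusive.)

Process intervals by earliest right end; each time one isn't hit yet, stab at its right endpoint.
Sorted: [0,2] [0,3] [4,5] [4,6] [12,14] [15,16] [17,19] [20,22] [23,24] [25,26] [25,28] [29,30]
{[0,2],[0,3]} hit by 2; {[4,5],[4,6]} hit by 5; {[12,14]} hit by 14; {[15,16]} hit by 16; {[17,19]} hit by 19; {[20,22]} hit by 22; {[23,24]} hit by 24; {[25,26],[25,28]} hit by 26; {[29,30]} hit by 30.
Points: 2, 5, 14, 16, 19, 22, 24, 26, 30 (9 total).

9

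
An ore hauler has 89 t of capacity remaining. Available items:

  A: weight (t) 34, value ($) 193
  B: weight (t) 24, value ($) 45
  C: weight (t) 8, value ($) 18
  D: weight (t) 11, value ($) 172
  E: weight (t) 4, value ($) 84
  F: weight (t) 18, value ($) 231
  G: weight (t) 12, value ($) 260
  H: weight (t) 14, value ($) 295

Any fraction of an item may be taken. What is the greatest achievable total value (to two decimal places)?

1212.29

Sort by value per unit weight and fill in that order.
Ratios (sorted): G 21.67, H 21.07, E 21.00, D 15.64, F 12.83, A 5.68, C 2.25, B 1.88
take G (12 @ 260); take H (14 @ 295); take E (4 @ 84); take D (11 @ 172); take F (18 @ 231); take 30/34 of A → 170.29. Capacity used 89/89.
Total value = 1212.29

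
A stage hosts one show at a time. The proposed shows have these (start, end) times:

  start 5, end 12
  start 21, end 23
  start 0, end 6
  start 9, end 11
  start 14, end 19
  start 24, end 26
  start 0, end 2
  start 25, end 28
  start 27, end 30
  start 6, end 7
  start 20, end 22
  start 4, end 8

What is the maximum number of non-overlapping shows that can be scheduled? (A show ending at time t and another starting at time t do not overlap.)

Sorted by end: (0,2)  (0,6)  (6,7)  (4,8)  (9,11)  (5,12)  (14,19)  (20,22)  (21,23)  (24,26)  (25,28)  (27,30)
take (0,2); take (6,7); take (9,11); skip (5,12); take (14,19); take (20,22); take (24,26); skip (25,28); take (27,30).
Selected 7 shows.

7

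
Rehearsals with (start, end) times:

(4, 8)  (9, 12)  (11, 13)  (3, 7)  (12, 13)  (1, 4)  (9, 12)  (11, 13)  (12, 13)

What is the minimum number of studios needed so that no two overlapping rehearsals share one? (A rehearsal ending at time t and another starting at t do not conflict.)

4

The answer is the maximum number of intervals overlapping at any instant.
Events (time:±→running): 1:+→1 3:+→2 4:-→1 4:+→2 7:-→1 8:-→0 9:+→1 9:+→2 11:+→3 11:+→4 … peak 4.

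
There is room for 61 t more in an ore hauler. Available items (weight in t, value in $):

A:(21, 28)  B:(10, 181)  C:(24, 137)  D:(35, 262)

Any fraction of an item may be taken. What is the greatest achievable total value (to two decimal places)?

Order: B (181/10=18.10) > D (262/35=7.49) > C (137/24=5.71) > A (28/21=1.33)
Fill: take B (10 @ 181) → take D (35 @ 262) → take 16/24 of C → 91.33; 61/61 used.
Total value = 534.33

534.33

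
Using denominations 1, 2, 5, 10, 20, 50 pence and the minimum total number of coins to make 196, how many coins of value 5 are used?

196 − 3×50→46 − 2×20→6 − 1×5→1 − 1×1→0
Count of 5: 1

1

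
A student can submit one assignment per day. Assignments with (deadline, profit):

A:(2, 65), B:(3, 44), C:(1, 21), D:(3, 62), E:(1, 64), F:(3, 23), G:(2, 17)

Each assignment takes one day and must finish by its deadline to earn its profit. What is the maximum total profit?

By profit: A(d2,65), E(d1,64), D(d3,62), B(d3,44), F(d3,23), C(d1,21), G(d2,17)
A→slot 2; E→slot 1; D→slot 3; B skipped; F skipped; C skipped; G skipped.
Profit = 64 + 65 + 62 = 191

191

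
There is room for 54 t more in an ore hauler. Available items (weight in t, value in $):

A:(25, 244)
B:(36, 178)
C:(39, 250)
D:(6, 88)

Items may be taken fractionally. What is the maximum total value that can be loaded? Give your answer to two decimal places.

Greedy by value/weight ratio, highest first.
Ratios (sorted): D 14.67, A 9.76, C 6.41, B 4.94
take D (6 @ 88); take A (25 @ 244); take 23/39 of C → 147.44. Capacity used 54/54.
Total value = 479.44

479.44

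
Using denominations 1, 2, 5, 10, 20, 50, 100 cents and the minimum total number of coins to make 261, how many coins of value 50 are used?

261 = 2×100 + 1×50 + 1×10 + 1×1
Count of 50: 1

1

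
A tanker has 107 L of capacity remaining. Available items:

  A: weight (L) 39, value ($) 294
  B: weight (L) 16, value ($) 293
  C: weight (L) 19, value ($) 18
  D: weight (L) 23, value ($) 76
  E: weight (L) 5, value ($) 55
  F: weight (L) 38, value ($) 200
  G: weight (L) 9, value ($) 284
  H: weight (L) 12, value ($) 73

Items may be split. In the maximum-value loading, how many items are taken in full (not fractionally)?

5

Ratios (sorted): G 31.56, B 18.31, E 11.00, A 7.54, H 6.08, F 5.26, D 3.30, C 0.95
take G (9 @ 284); take B (16 @ 293); take E (5 @ 55); take A (39 @ 294); take H (12 @ 73); take 26/38 of F → 136.84. Capacity used 107/107.
5 item(s) taken whole; one partial (take 26/38 of F).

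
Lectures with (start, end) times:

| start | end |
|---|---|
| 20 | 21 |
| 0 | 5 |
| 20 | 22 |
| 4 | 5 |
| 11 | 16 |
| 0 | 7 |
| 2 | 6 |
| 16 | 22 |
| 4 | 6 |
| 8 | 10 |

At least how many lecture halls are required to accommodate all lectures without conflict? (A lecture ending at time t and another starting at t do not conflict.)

5

The answer is the maximum number of intervals overlapping at any instant.
Events (time:±→running): 0:+→1 0:+→2 2:+→3 4:+→4 4:+→5 … peak 5.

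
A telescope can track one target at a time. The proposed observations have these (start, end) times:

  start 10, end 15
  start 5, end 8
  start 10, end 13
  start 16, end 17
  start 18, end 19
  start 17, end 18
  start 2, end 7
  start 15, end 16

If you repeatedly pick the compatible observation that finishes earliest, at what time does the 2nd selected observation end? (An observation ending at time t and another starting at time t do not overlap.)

13

Sorted by end: (2,7)  (5,8)  (10,13)  (10,15)  (15,16)  (16,17)  (17,18)  (18,19)
take (2,7); take (10,13); take (15,16); take (16,17); take (17,18); take (18,19).
Selected: (2,7) (10,13) (15,16) (16,17) (17,18) (18,19)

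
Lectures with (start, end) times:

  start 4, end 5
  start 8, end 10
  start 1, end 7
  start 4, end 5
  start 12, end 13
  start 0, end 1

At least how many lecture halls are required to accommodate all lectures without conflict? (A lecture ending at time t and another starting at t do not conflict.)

Events (time:±→running): 0:+→1 1:-→0 1:+→1 4:+→2 4:+→3 … peak 3.

3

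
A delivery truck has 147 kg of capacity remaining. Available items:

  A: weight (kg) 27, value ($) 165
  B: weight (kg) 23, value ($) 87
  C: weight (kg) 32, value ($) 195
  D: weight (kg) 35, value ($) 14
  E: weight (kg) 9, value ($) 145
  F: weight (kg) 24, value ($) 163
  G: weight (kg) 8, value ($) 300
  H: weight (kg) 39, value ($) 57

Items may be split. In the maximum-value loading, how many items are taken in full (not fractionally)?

Ratios (sorted): G 37.50, E 16.11, F 6.79, A 6.11, C 6.09, B 3.78, H 1.46, D 0.40
take G (8 @ 300); take E (9 @ 145); take F (24 @ 163); take A (27 @ 165); take C (32 @ 195); take B (23 @ 87); take 24/39 of H → 35.08. Capacity used 147/147.
6 item(s) taken whole; one partial (take 24/39 of H).

6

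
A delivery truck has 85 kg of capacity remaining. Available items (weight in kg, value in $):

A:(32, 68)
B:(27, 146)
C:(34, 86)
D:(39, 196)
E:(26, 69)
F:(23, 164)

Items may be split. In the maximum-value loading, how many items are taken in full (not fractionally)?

Ratios (sorted): F 7.13, B 5.41, D 5.03, E 2.65, C 2.53, A 2.12
take F (23 @ 164); take B (27 @ 146); take 35/39 of D → 175.90. Capacity used 85/85.
2 item(s) taken whole; one partial (take 35/39 of D).

2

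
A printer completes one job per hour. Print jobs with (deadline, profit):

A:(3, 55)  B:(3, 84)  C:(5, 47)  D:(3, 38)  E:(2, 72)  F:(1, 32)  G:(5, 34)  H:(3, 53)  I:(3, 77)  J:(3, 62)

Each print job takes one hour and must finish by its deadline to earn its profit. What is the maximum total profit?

Profit order: B=84 I=77 E=72 J=62 A=55 H=53 C=47 D=38 G=34 F=32
Assign: B→slot 3, I→slot 2, E→slot 1, J skipped, A skipped, H skipped, C→slot 5, D skipped, G→slot 4, F skipped.
Slots: [1:E] [2:I] [3:B] [4:G] [5:C]
Profit = 72 + 77 + 84 + 34 + 47 = 314

314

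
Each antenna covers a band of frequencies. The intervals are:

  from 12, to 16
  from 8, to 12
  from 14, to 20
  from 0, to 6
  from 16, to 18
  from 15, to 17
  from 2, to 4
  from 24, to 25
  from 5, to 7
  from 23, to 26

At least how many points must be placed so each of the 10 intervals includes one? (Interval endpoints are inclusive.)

Sort by right endpoint; whenever an interval is uncovered, place a point at its right end.
By right end: [2,4]  [0,6]  [5,7]  [8,12]  [12,16]  [15,17]  [16,18]  [14,20]  [24,25]  [23,26]
[2,4] uncovered → point at 4; [5,7] uncovered → point at 7; [8,12] uncovered → point at 12; [15,17] uncovered → point at 17; [24,25] uncovered → point at 25.
Points: 4, 7, 12, 17, 25 (5 total).

5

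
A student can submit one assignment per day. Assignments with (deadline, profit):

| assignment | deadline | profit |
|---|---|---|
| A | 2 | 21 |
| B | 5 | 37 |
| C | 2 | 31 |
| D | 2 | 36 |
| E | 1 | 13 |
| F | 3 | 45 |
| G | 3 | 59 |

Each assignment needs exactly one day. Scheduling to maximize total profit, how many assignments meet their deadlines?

4

Take jobs in profit order; each goes to the latest open slot no later than its deadline.
By profit: G(d3,59), F(d3,45), B(d5,37), D(d2,36), C(d2,31), A(d2,21), E(d1,13)
G→slot 3; F→slot 2; B→slot 5; D→slot 1; C skipped; A skipped; E skipped.
4 of 7 scheduled.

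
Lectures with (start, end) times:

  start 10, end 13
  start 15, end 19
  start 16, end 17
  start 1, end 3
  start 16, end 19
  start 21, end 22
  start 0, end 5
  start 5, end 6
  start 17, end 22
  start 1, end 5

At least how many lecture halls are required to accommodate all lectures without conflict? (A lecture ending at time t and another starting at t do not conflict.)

3

Count concurrent intervals with a sweep; the peak is the room count.
starts: [0, 1, 1, 5, 10, 15, 16, 16, 17, 21]
ends:   [3, 5, 5, 6, 13, 17, 19, 19, 22, 22]
s0→1 s1→2 s1→3  — peak 3.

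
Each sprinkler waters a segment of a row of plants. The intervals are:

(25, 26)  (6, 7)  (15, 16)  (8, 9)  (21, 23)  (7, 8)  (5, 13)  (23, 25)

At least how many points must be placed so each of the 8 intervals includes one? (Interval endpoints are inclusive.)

Sort by right endpoint; whenever an interval is uncovered, place a point at its right end.
Sorted: [6,7] [7,8] [8,9] [5,13] [15,16] [21,23] [23,25] [25,26]
{[6,7],[7,8]} hit by 7; {[8,9],[5,13]} hit by 9; {[15,16]} hit by 16; {[21,23],[23,25]} hit by 23; {[25,26]} hit by 26.
Points: 7, 9, 16, 23, 26 (5 total).

5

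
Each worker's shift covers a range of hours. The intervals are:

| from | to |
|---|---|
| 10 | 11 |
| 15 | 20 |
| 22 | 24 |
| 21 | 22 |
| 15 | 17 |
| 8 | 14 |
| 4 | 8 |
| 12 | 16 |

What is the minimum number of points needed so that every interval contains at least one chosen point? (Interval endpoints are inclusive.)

4

Process intervals by earliest right end; each time one isn't hit yet, stab at its right endpoint.
By right end: [4,8]  [10,11]  [8,14]  [12,16]  [15,17]  [15,20]  [21,22]  [22,24]
[4,8] uncovered → point at 8; [10,11] uncovered → point at 11; [12,16] uncovered → point at 16; [21,22] uncovered → point at 22.
Points: 8, 11, 16, 22 (4 total).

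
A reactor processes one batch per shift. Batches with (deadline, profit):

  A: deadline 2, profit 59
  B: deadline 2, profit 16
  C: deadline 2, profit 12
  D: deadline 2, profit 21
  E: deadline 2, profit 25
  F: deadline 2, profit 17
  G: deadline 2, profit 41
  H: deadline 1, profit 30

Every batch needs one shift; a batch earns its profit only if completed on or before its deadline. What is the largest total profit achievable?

Take jobs in profit order; each goes to the latest open slot no later than its deadline.
Profit order: A=59 G=41 H=30 E=25 D=21 F=17 B=16 C=12
Assign: A→slot 2, G→slot 1, H skipped, E skipped, D skipped, F skipped, B skipped, C skipped.
Slots: [1:G] [2:A]
Profit = 41 + 59 = 100

100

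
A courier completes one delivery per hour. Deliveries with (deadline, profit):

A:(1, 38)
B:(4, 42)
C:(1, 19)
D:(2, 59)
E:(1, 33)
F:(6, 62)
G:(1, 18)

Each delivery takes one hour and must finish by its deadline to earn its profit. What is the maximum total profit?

Profit order: F=62 D=59 B=42 A=38 E=33 C=19 G=18
Assign: F→slot 6, D→slot 2, B→slot 4, A→slot 1, E skipped, C skipped, G skipped.
Slots: [1:A] [2:D] [4:B] [6:F]
Profit = 38 + 59 + 42 + 62 = 201

201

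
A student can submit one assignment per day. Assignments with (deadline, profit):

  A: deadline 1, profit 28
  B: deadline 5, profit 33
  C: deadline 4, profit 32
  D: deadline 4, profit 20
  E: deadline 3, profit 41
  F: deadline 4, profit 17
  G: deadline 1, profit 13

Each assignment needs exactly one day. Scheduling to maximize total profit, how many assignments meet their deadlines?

Take jobs in profit order; each goes to the latest open slot no later than its deadline.
By profit: E(d3,41), B(d5,33), C(d4,32), A(d1,28), D(d4,20), F(d4,17), G(d1,13)
E→slot 3; B→slot 5; C→slot 4; A→slot 1; D→slot 2; F skipped; G skipped.
5 of 7 scheduled.

5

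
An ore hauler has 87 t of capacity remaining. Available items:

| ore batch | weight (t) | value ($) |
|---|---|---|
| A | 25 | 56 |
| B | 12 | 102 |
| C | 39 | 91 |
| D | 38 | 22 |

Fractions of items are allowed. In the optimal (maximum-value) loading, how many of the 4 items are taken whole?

Sort by value per unit weight and fill in that order.
Order: B (102/12=8.50) > C (91/39=2.33) > A (56/25=2.24) > D (22/38=0.58)
Fill: take B (12 @ 102) → take C (39 @ 91) → take A (25 @ 56) → take 11/38 of D → 6.37; 87/87 used.
3 item(s) taken whole; one partial (take 11/38 of D).

3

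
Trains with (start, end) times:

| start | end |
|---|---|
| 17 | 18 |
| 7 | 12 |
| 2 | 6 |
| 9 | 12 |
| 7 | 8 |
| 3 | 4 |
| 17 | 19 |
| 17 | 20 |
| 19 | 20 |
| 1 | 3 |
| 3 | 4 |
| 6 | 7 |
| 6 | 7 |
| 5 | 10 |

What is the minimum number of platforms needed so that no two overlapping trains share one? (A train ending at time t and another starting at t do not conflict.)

Events (time:±→running): 1:+→1 2:+→2 3:-→1 3:+→2 3:+→3 … peak 3.

3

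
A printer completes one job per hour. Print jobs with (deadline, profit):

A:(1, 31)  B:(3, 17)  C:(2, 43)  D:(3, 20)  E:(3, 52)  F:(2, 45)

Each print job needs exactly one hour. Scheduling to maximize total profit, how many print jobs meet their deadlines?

3

Sort by profit descending; place each in the latest free slot ≤ its deadline.
Profit order: E=52 F=45 C=43 A=31 D=20 B=17
Assign: E→slot 3, F→slot 2, C→slot 1, A skipped, D skipped, B skipped.
Slots: [1:C] [2:F] [3:E]
3 of 6 scheduled.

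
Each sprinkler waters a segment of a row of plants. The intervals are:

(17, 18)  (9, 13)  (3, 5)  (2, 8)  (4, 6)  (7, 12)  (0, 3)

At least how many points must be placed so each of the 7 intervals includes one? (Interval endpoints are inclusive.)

By right end: [0,3]  [3,5]  [4,6]  [2,8]  [7,12]  [9,13]  [17,18]
[0,3] uncovered → point at 3; [4,6] uncovered → point at 6; [7,12] uncovered → point at 12; [17,18] uncovered → point at 18.
Points: 3, 6, 12, 18 (4 total).

4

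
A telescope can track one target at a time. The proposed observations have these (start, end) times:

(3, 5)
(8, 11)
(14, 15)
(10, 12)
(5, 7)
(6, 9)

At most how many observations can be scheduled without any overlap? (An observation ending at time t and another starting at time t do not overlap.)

4

Order by finish time; keep every interval that doesn't clash with the previous kept one.
Sorted by end: (3,5)  (5,7)  (6,9)  (8,11)  (10,12)  (14,15)
take (3,5); take (5,7); take (8,11); skip (10,12); take (14,15).
Selected 4 observations.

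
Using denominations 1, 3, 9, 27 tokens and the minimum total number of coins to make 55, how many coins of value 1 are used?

1

Greedy: take as many of the largest coin as possible, then repeat with the remainder.
55 − 2×27→1 − 1×1→0
Count of 1: 1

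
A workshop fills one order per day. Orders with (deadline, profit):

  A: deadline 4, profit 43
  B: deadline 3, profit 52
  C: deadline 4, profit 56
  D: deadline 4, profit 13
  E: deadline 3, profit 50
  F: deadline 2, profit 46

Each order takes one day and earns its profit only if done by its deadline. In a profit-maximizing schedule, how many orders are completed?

4

Sort by profit descending; place each in the latest free slot ≤ its deadline.
Profit order: C=56 B=52 E=50 F=46 A=43 D=13
Assign: C→slot 4, B→slot 3, E→slot 2, F→slot 1, A skipped, D skipped.
Slots: [1:F] [2:E] [3:B] [4:C]
4 of 6 scheduled.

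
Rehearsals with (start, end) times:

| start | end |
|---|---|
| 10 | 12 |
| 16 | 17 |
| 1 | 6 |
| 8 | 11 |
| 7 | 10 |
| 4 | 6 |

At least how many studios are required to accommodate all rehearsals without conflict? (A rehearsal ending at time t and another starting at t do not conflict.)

2

Events (time:±→running): 1:+→1 4:+→2 … peak 2.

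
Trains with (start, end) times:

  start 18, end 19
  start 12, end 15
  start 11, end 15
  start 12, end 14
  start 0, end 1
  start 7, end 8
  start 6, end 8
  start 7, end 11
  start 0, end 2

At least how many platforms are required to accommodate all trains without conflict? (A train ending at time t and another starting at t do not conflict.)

3

Events (time:±→running): 0:+→1 0:+→2 1:-→1 2:-→0 6:+→1 7:+→2 7:+→3 … peak 3.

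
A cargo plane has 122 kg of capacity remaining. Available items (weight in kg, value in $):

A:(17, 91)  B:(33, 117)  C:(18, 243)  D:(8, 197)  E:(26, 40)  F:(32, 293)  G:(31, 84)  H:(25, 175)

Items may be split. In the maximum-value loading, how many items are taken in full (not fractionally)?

5

Ratios (sorted): D 24.62, C 13.50, F 9.16, H 7.00, A 5.35, B 3.55, G 2.71, E 1.54
take D (8 @ 197); take C (18 @ 243); take F (32 @ 293); take H (25 @ 175); take A (17 @ 91); take 22/33 of B → 78.00. Capacity used 122/122.
5 item(s) taken whole; one partial (take 22/33 of B).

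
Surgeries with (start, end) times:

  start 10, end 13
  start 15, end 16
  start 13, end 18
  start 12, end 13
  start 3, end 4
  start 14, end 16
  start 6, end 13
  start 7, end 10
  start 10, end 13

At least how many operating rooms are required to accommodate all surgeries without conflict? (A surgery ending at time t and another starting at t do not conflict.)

4

starts: [3, 6, 7, 10, 10, 12, 13, 14, 15]
ends:   [4, 10, 13, 13, 13, 13, 16, 16, 18]
s3→1 e4→0 s6→1 s7→2 e10→1 s10→2 s10→3 s12→4  — peak 4.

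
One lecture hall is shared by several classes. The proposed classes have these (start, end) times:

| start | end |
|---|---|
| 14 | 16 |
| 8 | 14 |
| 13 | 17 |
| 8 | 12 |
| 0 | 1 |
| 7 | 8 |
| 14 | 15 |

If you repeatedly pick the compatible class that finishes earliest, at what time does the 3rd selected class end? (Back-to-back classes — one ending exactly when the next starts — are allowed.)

12

Order by finish time; keep every interval that doesn't clash with the previous kept one.
Sorted by end: (0,1)  (7,8)  (8,12)  (8,14)  (14,15)  (14,16)  (13,17)
take (0,1); take (7,8); take (8,12); take (14,15).
Selected: (0,1) (7,8) (8,12) (14,15)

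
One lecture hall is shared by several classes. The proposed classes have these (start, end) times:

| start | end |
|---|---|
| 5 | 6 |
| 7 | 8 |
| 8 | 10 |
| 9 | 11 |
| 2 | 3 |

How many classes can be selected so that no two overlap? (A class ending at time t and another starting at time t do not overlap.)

Sort by end time and greedily take each interval whose start is ≥ the last chosen end.
By end time: (2,3), (5,6), (7,8), (8,10), (9,11).
Pick (2,3); next start ≥ 3 → (5,6); next start ≥ 6 → (7,8); next start ≥ 8 → (8,10).
Selected 4 classes.

4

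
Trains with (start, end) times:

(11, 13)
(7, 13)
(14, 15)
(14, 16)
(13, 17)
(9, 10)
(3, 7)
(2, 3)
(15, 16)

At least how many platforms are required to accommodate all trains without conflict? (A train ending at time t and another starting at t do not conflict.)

The answer is the maximum number of intervals overlapping at any instant.
Events (time:±→running): 2:+→1 3:-→0 3:+→1 7:-→0 7:+→1 9:+→2 10:-→1 11:+→2 13:-→1 13:-→0 13:+→1 14:+→2 14:+→3 … peak 3.

3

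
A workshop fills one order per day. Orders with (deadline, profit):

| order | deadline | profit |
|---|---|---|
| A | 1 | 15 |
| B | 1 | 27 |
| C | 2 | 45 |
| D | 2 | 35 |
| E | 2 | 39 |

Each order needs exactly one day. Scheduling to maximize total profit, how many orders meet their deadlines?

2

Sort by profit descending; place each in the latest free slot ≤ its deadline.
Profit order: C=45 E=39 D=35 B=27 A=15
Assign: C→slot 2, E→slot 1, D skipped, B skipped, A skipped.
Slots: [1:E] [2:C]
2 of 5 scheduled.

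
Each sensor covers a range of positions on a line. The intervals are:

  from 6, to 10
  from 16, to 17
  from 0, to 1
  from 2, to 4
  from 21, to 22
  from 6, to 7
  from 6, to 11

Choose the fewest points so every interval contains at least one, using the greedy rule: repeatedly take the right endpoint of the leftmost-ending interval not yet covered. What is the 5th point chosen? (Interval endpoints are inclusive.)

By right end: [0,1]  [2,4]  [6,7]  [6,10]  [6,11]  [16,17]  [21,22]
[0,1] uncovered → point at 1; [2,4] uncovered → point at 4; [6,7] uncovered → point at 7; [16,17] uncovered → point at 17; [21,22] uncovered → point at 22.
Points: 1, 4, 7, 17, 22 (5 total).

22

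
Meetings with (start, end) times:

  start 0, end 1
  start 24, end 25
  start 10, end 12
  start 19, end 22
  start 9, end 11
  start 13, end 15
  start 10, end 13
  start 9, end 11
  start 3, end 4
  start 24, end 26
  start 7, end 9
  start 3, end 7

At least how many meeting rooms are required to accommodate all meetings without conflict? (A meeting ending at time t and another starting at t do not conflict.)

starts: [0, 3, 3, 7, 9, 9, 10, 10, 13, 19, 24, 24]
ends:   [1, 4, 7, 9, 11, 11, 12, 13, 15, 22, 25, 26]
s0→1 e1→0 s3→1 s3→2 e4→1 e7→0 s7→1 e9→0 s9→1 s9→2 s10→3 s10→4  — peak 4.

4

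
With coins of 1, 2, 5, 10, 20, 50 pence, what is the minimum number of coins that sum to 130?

4

Use the largest denomination that fits, subtract, and repeat.
130 − 2×50→30 − 1×20→10 − 1×10→0
Total coins = 2 + 1 + 1 = 4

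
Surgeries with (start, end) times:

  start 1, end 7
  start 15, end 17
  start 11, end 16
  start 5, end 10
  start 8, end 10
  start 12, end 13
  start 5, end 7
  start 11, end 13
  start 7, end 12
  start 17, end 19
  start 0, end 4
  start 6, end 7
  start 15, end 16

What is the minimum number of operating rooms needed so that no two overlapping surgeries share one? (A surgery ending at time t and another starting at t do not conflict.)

starts: [0, 1, 5, 5, 6, 7, 8, 11, 11, 12, 15, 15, 17]
ends:   [4, 7, 7, 7, 10, 10, 12, 13, 13, 16, 16, 17, 19]
s0→1 s1→2 e4→1 s5→2 s5→3 s6→4  — peak 4.

4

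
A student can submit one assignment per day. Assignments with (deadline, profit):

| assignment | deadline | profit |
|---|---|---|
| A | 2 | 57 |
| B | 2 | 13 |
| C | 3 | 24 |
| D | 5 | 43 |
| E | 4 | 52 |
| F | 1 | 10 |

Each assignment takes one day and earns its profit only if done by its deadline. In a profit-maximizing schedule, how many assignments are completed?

5

Profit order: A=57 E=52 D=43 C=24 B=13 F=10
Assign: A→slot 2, E→slot 4, D→slot 5, C→slot 3, B→slot 1, F skipped.
Slots: [1:B] [2:A] [3:C] [4:E] [5:D]
5 of 6 scheduled.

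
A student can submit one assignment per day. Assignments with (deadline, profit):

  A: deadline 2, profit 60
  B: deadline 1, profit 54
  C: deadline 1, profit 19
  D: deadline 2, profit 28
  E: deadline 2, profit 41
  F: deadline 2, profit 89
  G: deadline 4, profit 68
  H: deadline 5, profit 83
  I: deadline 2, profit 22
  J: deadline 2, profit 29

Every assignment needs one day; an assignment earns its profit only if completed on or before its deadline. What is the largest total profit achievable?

Sort by profit descending; place each in the latest free slot ≤ its deadline.
By profit: F(d2,89), H(d5,83), G(d4,68), A(d2,60), B(d1,54), E(d2,41), J(d2,29), D(d2,28), I(d2,22), C(d1,19)
F→slot 2; H→slot 5; G→slot 4; A→slot 1; B skipped; E skipped; J skipped; D skipped; I skipped; C skipped.
Profit = 60 + 89 + 68 + 83 = 300

300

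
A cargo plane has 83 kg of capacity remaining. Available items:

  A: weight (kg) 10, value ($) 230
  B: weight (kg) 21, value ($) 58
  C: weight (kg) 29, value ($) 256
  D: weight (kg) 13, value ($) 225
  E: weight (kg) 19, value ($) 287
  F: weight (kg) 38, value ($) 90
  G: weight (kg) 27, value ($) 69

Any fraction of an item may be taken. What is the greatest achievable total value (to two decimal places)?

Sort by value per unit weight and fill in that order.
Ratios (sorted): A 23.00, D 17.31, E 15.11, C 8.83, B 2.76, G 2.56, F 2.37
take A (10 @ 230); take D (13 @ 225); take E (19 @ 287); take C (29 @ 256); take 12/21 of B → 33.14. Capacity used 83/83.
Total value = 1031.14

1031.14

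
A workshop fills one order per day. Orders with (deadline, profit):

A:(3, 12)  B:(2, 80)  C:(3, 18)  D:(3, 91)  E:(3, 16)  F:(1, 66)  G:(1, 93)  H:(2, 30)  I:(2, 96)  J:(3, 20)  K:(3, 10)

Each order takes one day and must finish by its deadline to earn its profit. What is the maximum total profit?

280

Sort by profit descending; place each in the latest free slot ≤ its deadline.
By profit: I(d2,96), G(d1,93), D(d3,91), B(d2,80), F(d1,66), H(d2,30), J(d3,20), C(d3,18), E(d3,16), A(d3,12), K(d3,10)
I→slot 2; G→slot 1; D→slot 3; B skipped; F skipped; H skipped; J skipped; C skipped; E skipped; A skipped; K skipped.
Profit = 93 + 96 + 91 = 280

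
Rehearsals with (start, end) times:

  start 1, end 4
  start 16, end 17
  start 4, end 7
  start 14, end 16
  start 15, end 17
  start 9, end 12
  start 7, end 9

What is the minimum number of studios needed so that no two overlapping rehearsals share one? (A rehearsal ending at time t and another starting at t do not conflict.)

The answer is the maximum number of intervals overlapping at any instant.
Events (time:±→running): 1:+→1 4:-→0 4:+→1 7:-→0 7:+→1 9:-→0 9:+→1 12:-→0 14:+→1 15:+→2 … peak 2.

2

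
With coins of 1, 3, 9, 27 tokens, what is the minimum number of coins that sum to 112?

Greedy: take as many of the largest coin as possible, then repeat with the remainder.
112 − 4×27→4 − 1×3→1 − 1×1→0
Total coins = 4 + 1 + 1 = 6

6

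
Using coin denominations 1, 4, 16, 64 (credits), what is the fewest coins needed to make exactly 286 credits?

Use the largest denomination that fits, subtract, and repeat.
286 − 4×64→30 − 1×16→14 − 3×4→2 − 2×1→0
Total coins = 4 + 1 + 3 + 2 = 10

10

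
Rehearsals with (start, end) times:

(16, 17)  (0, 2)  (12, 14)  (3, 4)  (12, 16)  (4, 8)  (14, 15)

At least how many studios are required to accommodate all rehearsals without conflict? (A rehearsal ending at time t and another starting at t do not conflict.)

2

The answer is the maximum number of intervals overlapping at any instant.
Events (time:±→running): 0:+→1 2:-→0 3:+→1 4:-→0 4:+→1 8:-→0 12:+→1 12:+→2 … peak 2.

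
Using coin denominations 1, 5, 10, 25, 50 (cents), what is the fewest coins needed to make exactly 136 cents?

136 = 2×50 + 1×25 + 1×10 + 1×1
Total coins = 2 + 1 + 1 + 1 = 5

5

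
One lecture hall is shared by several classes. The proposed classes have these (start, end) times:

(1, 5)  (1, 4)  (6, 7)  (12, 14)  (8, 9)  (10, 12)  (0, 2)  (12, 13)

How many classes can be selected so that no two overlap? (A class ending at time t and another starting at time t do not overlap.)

Sort by end time and greedily take each interval whose start is ≥ the last chosen end.
Sorted by end: (0,2)  (1,4)  (1,5)  (6,7)  (8,9)  (10,12)  (12,13)  (12,14)
take (0,2); skip (1,5); take (6,7); take (8,9); take (10,12); take (12,13); skip (12,14).
Selected 5 classes.

5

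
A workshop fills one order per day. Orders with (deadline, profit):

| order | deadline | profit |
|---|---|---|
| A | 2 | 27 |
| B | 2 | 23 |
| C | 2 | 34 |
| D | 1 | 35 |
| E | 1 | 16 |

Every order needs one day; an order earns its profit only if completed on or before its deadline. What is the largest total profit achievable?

Take jobs in profit order; each goes to the latest open slot no later than its deadline.
Profit order: D=35 C=34 A=27 B=23 E=16
Assign: D→slot 1, C→slot 2, A skipped, B skipped, E skipped.
Slots: [1:D] [2:C]
Profit = 35 + 34 = 69

69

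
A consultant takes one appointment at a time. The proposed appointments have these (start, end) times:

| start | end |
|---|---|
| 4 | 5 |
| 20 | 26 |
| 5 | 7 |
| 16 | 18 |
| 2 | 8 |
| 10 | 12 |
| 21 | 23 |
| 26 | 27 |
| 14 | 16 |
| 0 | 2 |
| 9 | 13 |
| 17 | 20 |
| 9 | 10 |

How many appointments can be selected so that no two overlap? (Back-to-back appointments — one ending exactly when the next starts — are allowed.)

By end time: (0,2), (4,5), (5,7), (2,8), (9,10), (10,12), (9,13), (14,16), (16,18), (17,20), (21,23), (20,26), (26,27).
Pick (0,2); next start ≥ 2 → (4,5); next start ≥ 5 → (5,7); next start ≥ 7 → (9,10); next start ≥ 10 → (10,12); next start ≥ 12 → (14,16); next start ≥ 16 → (16,18); next start ≥ 18 → (21,23); next start ≥ 23 → (26,27).
Selected 9 appointments.

9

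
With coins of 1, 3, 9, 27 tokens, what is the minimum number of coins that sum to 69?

5

69 = 2×27 + 1×9 + 2×3
Total coins = 2 + 1 + 2 = 5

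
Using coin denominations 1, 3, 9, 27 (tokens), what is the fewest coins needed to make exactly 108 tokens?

108 = 4×27
Total coins = 4 = 4

4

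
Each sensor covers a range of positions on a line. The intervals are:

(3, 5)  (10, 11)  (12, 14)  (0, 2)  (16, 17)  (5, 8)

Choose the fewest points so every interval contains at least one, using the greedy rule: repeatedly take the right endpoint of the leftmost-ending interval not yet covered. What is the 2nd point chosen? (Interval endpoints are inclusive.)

Sort by right endpoint; whenever an interval is uncovered, place a point at its right end.
By right end: [0,2]  [3,5]  [5,8]  [10,11]  [12,14]  [16,17]
[0,2] uncovered → point at 2; [3,5] uncovered → point at 5; [10,11] uncovered → point at 11; [12,14] uncovered → point at 14; [16,17] uncovered → point at 17.
Points: 2, 5, 11, 14, 17 (5 total).

5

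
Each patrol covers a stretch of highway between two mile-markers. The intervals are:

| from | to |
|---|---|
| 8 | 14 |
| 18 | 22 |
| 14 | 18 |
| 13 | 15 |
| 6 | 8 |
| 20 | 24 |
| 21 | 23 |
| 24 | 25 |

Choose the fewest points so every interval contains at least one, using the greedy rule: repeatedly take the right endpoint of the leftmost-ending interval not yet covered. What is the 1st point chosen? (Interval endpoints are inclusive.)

Process intervals by earliest right end; each time one isn't hit yet, stab at its right endpoint.
Sorted: [6,8] [8,14] [13,15] [14,18] [18,22] [21,23] [20,24] [24,25]
{[6,8],[8,14]} hit by 8; {[13,15],[14,18]} hit by 15; {[18,22],[21,23],[20,24]} hit by 22; {[24,25]} hit by 25.
Points: 8, 15, 22, 25 (4 total).

8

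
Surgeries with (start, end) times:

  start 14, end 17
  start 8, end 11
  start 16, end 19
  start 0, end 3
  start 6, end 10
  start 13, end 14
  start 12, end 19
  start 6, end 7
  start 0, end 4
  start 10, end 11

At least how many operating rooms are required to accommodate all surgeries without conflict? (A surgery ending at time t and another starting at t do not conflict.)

3

Events (time:±→running): 0:+→1 0:+→2 3:-→1 4:-→0 6:+→1 6:+→2 7:-→1 8:+→2 10:-→1 10:+→2 11:-→1 11:-→0 12:+→1 13:+→2 14:-→1 14:+→2 16:+→3 … peak 3.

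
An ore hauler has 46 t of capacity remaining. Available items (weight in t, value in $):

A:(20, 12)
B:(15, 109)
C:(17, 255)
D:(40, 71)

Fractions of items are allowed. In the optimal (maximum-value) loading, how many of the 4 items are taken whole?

2

Greedy by value/weight ratio, highest first.
Ratios (sorted): C 15.00, B 7.27, D 1.77, A 0.60
take C (17 @ 255); take B (15 @ 109); take 14/40 of D → 24.85. Capacity used 46/46.
2 item(s) taken whole; one partial (take 14/40 of D).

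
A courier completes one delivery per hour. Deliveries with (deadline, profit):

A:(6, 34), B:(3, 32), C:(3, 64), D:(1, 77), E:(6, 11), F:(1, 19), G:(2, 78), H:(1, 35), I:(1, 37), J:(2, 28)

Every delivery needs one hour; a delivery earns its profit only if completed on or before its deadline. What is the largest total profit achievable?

By profit: G(d2,78), D(d1,77), C(d3,64), I(d1,37), H(d1,35), A(d6,34), B(d3,32), J(d2,28), F(d1,19), E(d6,11)
G→slot 2; D→slot 1; C→slot 3; I skipped; H skipped; A→slot 6; B skipped; J skipped; F skipped; E→slot 5.
Profit = 77 + 78 + 64 + 11 + 34 = 264

264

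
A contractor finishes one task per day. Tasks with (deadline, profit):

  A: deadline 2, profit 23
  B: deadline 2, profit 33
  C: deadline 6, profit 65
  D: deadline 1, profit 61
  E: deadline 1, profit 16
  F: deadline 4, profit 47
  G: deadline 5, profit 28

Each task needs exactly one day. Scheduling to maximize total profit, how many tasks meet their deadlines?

5

Sort by profit descending; place each in the latest free slot ≤ its deadline.
Profit order: C=65 D=61 F=47 B=33 G=28 A=23 E=16
Assign: C→slot 6, D→slot 1, F→slot 4, B→slot 2, G→slot 5, A skipped, E skipped.
Slots: [1:D] [2:B] [4:F] [5:G] [6:C]
5 of 7 scheduled.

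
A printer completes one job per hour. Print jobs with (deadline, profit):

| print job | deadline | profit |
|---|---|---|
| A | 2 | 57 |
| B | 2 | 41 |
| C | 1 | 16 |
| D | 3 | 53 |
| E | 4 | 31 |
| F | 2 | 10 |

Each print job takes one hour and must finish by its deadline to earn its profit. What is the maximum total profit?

182

Profit order: A=57 D=53 B=41 E=31 C=16 F=10
Assign: A→slot 2, D→slot 3, B→slot 1, E→slot 4, C skipped, F skipped.
Slots: [1:B] [2:A] [3:D] [4:E]
Profit = 41 + 57 + 53 + 31 = 182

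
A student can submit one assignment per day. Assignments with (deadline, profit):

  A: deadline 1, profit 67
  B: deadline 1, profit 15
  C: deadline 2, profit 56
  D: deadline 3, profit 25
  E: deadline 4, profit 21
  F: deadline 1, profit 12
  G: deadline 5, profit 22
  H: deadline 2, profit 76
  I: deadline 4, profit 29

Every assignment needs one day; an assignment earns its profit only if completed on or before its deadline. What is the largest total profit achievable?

Profit order: H=76 A=67 C=56 I=29 D=25 G=22 E=21 B=15 F=12
Assign: H→slot 2, A→slot 1, C skipped, I→slot 4, D→slot 3, G→slot 5, E skipped, B skipped, F skipped.
Slots: [1:A] [2:H] [3:D] [4:I] [5:G]
Profit = 67 + 76 + 25 + 29 + 22 = 219

219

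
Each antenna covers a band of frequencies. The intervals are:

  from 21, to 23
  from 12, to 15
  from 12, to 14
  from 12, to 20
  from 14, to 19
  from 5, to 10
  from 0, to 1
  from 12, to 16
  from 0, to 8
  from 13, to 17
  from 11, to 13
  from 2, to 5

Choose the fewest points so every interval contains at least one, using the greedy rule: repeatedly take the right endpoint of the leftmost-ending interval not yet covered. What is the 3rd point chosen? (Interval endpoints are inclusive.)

13

Process intervals by earliest right end; each time one isn't hit yet, stab at its right endpoint.
By right end: [0,1]  [2,5]  [0,8]  [5,10]  [11,13]  [12,14]  [12,15]  [12,16]  [13,17]  [14,19]  [12,20]  [21,23]
[0,1] uncovered → point at 1; [2,5] uncovered → point at 5; [11,13] uncovered → point at 13; [14,19] uncovered → point at 19; [21,23] uncovered → point at 23.
Points: 1, 5, 13, 19, 23 (5 total).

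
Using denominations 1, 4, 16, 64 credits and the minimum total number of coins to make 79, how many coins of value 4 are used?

Greedy: take as many of the largest coin as possible, then repeat with the remainder.
79 = 1×64 + 3×4 + 3×1
Count of 4: 3

3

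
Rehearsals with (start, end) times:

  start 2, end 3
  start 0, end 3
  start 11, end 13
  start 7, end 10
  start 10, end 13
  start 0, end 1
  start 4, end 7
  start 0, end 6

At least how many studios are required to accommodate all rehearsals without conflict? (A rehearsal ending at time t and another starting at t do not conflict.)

Count concurrent intervals with a sweep; the peak is the room count.
Events (time:±→running): 0:+→1 0:+→2 0:+→3 … peak 3.

3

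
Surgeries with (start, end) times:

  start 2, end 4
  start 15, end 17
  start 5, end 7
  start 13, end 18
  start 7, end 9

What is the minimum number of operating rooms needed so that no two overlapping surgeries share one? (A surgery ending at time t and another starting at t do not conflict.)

The answer is the maximum number of intervals overlapping at any instant.
Events (time:±→running): 2:+→1 4:-→0 5:+→1 7:-→0 7:+→1 9:-→0 13:+→1 15:+→2 … peak 2.

2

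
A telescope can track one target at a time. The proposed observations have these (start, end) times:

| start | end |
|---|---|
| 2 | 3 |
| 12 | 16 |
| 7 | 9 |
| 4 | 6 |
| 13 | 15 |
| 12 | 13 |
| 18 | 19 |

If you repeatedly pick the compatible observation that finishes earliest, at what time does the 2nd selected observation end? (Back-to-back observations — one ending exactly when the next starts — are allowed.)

Order by finish time; keep every interval that doesn't clash with the previous kept one.
By end time: (2,3), (4,6), (7,9), (12,13), (13,15), (12,16), (18,19).
Pick (2,3); next start ≥ 3 → (4,6); next start ≥ 6 → (7,9); next start ≥ 9 → (12,13); next start ≥ 13 → (13,15); next start ≥ 15 → (18,19).
Selected: (2,3) (4,6) (7,9) (12,13) (13,15) (18,19)

6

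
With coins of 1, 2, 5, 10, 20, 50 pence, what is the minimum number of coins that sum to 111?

4

111 − 2×50→11 − 1×10→1 − 1×1→0
Total coins = 2 + 1 + 1 = 4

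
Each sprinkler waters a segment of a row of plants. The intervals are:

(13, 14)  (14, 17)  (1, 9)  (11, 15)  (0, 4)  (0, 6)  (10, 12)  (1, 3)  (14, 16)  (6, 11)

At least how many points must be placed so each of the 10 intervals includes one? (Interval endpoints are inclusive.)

3

Sorted: [1,3] [0,4] [0,6] [1,9] [6,11] [10,12] [13,14] [11,15] [14,16] [14,17]
{[1,3],[0,4],[0,6],[1,9]} hit by 3; {[6,11],[10,12]} hit by 11; {[13,14],[11,15],[14,16],[14,17]} hit by 14.
Points: 3, 11, 14 (3 total).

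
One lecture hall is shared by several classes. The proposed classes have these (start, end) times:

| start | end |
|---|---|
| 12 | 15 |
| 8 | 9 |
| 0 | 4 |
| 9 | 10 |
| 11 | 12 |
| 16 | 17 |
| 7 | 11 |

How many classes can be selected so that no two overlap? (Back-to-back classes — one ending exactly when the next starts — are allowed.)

Sorted by end: (0,4)  (8,9)  (9,10)  (7,11)  (11,12)  (12,15)  (16,17)
take (0,4); take (8,9); take (9,10); take (11,12); take (12,15); take (16,17).
Selected 6 classes.

6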